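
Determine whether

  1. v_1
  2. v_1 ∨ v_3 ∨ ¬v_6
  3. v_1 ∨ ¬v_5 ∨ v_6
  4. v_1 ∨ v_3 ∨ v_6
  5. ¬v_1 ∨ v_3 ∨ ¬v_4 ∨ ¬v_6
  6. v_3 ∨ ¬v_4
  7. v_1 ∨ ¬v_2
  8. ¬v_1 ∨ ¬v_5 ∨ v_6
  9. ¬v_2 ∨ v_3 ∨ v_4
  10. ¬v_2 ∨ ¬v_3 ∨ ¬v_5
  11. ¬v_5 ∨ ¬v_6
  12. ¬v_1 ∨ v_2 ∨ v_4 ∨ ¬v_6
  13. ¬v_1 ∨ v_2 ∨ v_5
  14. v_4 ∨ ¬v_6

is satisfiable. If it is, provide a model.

v_1: True, v_2: True, v_3: True, v_4: True, v_5: False, v_6: True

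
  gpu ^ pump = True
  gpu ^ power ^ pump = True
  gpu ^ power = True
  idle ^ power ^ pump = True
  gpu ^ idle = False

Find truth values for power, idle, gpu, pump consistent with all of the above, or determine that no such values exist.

power: False, idle: True, gpu: True, pump: False

gpu ^ pump = T ^ F = True ✓
gpu ^ power ^ pump = T ^ F ^ F = True ✓
gpu ^ power = T ^ F = True ✓
idle ^ power ^ pump = T ^ F ^ F = True ✓
gpu ^ idle = T ^ T = False ✓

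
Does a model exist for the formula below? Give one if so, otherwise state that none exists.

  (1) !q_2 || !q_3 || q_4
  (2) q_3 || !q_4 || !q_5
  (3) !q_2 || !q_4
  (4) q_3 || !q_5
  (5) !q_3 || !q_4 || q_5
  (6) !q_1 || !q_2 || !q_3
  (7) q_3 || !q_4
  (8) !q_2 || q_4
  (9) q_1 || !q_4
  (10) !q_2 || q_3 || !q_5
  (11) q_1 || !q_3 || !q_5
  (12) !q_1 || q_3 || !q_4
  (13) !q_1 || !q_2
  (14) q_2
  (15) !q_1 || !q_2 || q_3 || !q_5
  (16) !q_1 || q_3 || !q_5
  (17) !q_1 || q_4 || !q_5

Case q_2 = True:
  (!q_2 || !q_4) forces q_4 = False.
  Clause (!q_2 || q_4) is falsified — contradiction.
Case q_2 = False:
  Clause (q_2) is falsified — contradiction.
Both cases fail, so the formula is unsatisfiable.

UNSATISFIABLE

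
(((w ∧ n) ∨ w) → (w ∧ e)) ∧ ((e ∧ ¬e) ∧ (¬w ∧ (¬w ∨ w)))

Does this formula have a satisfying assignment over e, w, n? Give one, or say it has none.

UNSATISFIABLE

Case e = True: the conjunct ¬e is False.
Case e = False: the conjunct e is False.
Both cases fail — unsatisfiable.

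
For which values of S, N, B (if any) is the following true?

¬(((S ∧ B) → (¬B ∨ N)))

S=T; N=F; B=T

  ¬(((S ∧ B) → (¬B ∨ N))) = True
    (S ∧ B) → (¬B ∨ N) = False
      S ∧ B = True
      ¬B ∨ N = False
        ¬B = False
The formula evaluates to True.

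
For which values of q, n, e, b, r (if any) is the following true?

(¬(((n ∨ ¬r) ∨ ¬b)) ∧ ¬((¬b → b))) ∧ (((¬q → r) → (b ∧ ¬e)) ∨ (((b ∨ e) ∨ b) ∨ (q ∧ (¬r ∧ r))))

Case b = True: the conjunct ¬((¬b → b)) becomes ¬((False → True)) = False.
Case b = False: the conjunct ¬(((n ∨ ¬r) ∨ ¬b)) becomes ¬(((n ∨ ¬r) ∨ True)) = False.
Both cases fail — unsatisfiable.

UNSATISFIABLE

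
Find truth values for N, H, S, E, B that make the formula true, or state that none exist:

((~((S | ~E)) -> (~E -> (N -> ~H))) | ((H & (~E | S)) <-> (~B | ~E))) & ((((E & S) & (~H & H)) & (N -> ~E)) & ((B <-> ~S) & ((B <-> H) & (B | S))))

Case H = True: the conjunct ~H is False.
Case H = False: the conjunct H is False.
Both cases fail — unsatisfiable.

The formula is unsatisfiable.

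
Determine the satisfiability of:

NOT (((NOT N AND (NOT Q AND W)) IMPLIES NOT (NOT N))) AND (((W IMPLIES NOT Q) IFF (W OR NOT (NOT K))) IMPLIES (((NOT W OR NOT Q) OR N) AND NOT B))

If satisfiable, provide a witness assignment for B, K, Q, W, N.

B = False; K = False; Q = False; W = True; N = False

  NOT (((NOT N AND (NOT Q AND W)) IMPLIES NOT (NOT N))) = True
    (NOT N AND (NOT Q AND W)) IMPLIES NOT (NOT N) = False
      NOT N AND (NOT Q AND W) = True
        NOT N = True
        NOT Q AND W = True
          NOT Q = True
      NOT (NOT N) = False
        NOT N = True
  ((W IMPLIES NOT Q) IFF (W OR NOT (NOT K))) IMPLIES (((NOT W OR NOT Q) OR N) AND NOT B) = True
    (W IMPLIES NOT Q) IFF (W OR NOT (NOT K)) = True
      W IMPLIES NOT Q = True
        NOT Q = True
      W OR NOT (NOT K) = True
        NOT (NOT K) = False
          NOT K = True
    ((NOT W OR NOT Q) OR N) AND NOT B = True
      (NOT W OR NOT Q) OR N = True
        NOT W OR NOT Q = True
          NOT W = False
          NOT Q = True
      NOT B = True
Both conjuncts True, so the formula holds.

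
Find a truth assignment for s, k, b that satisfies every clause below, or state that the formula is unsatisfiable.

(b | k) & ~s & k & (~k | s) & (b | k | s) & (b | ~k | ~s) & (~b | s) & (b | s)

Case s = True:
  Clause (~s) is falsified — contradiction.
Case s = False:
  (k) forces k = True.
  Clause (~k | s) is falsified — contradiction.
Both cases fail, so the formula is unsatisfiable.

UNSATISFIABLE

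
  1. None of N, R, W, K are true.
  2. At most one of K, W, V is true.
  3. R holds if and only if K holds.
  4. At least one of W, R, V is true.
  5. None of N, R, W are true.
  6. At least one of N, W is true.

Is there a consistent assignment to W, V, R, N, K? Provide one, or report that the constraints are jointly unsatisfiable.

Unsatisfiable — no assignment works.

Case W = True:
  Constraint (1) is violated (W=T) — contradiction.
Case W = False:
  (1) forces N = False.
  Constraint (6) is violated (N=F, W=F) — contradiction.
Both cases fail — unsatisfiable.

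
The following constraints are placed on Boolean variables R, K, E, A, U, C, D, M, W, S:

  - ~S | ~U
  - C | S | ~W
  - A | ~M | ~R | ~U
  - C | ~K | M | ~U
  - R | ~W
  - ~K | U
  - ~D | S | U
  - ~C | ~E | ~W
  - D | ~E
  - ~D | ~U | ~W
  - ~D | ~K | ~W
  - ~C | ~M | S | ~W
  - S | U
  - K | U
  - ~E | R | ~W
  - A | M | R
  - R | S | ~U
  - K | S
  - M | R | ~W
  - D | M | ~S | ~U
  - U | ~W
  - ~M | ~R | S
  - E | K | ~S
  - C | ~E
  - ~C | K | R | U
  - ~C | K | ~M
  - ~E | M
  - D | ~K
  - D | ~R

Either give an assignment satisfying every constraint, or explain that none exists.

Set R = True.
  then (D | ~R) forces D = True.
Set K = True.
  then (~K | U) forces U = True.
  then (~D | ~U | ~W) forces W = False.
  then (~S | ~U) forces S = False.
  then (~M | ~R | S) forces M = False.
  then (~E | M) forces E = False.
  then (C | ~K | M | ~U) forces C = True.
Set A = True.
All clauses satisfied.

R = True, K = True, E = False, A = True, U = True, C = True, D = True, M = False, W = False, S = False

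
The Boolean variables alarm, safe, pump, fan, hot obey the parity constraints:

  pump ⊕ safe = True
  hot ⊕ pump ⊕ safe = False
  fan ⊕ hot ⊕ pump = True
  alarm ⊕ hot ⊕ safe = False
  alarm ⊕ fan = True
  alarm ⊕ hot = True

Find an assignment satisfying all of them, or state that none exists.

Unsatisfiable

Adding constraints 1, 3, 4, 5 mod 2: every variable appears an even number of times on the left, so the left side is 0.
But the right sides sum to 1 (mod 2). 0 ≠ 1 — the system is inconsistent.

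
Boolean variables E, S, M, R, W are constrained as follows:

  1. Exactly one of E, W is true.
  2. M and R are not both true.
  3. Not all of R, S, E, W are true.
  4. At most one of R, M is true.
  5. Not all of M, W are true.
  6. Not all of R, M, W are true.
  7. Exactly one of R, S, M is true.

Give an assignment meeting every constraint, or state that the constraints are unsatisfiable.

E: False, S: True, M: False, R: False, W: True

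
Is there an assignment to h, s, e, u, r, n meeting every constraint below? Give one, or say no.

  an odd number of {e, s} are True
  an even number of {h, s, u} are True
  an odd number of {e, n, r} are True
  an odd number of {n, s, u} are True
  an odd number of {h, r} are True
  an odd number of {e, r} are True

h = True, s = False, e = True, u = True, r = False, n = False

{e, s}: 1 true → odd ✓
{h, s, u}: 2 true → even ✓
{e, n, r}: 1 true → odd ✓
{n, s, u}: 1 true → odd ✓
{h, r}: 1 true → odd ✓
{e, r}: 1 true → odd ✓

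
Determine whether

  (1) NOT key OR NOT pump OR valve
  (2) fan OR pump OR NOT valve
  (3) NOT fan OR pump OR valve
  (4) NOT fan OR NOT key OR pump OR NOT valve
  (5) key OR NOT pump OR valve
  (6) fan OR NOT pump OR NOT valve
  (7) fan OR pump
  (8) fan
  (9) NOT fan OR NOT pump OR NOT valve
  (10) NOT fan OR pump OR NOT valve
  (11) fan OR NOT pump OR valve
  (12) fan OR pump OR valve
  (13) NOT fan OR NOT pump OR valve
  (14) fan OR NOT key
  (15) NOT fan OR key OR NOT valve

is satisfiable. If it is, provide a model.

Case pump = True:
  (fan) forces fan = True.
  (NOT fan OR NOT pump OR NOT valve) forces valve = False.
  Clause (NOT fan OR NOT pump OR valve) is falsified — contradiction.
Case pump = False:
  (fan OR pump) forces fan = True.
  (NOT fan OR pump OR valve) forces valve = True.
  Clause (NOT fan OR pump OR NOT valve) is falsified — contradiction.
Both cases fail, so the formula is unsatisfiable.

UNSATISFIABLE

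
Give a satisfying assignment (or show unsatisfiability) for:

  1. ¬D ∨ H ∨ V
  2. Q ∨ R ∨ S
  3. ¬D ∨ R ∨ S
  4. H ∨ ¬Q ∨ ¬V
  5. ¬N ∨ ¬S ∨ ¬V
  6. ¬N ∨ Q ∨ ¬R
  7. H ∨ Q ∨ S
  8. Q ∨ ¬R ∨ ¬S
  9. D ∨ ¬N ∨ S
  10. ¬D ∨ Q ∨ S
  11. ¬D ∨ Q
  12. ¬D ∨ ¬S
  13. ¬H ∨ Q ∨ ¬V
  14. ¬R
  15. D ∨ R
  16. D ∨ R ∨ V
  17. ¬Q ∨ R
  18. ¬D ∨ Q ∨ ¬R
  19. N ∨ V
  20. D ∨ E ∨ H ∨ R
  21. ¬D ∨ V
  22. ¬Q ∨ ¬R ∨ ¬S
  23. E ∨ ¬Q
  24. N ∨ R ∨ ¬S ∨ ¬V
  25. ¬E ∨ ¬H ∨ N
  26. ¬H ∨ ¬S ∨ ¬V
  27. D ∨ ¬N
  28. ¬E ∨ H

The formula is unsatisfiable.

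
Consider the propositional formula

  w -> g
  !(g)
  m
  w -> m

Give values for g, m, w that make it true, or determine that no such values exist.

g = False, m = True, w = False

Unit clause (!g) forces g = False.
Unit clause (m) forces m = True.
In (g || !w) only !w is left, so w = False.
Check each clause:
  (!g): !g holds.
  (m): m holds.
  (g || !w): !w holds.
  (m || !w): m holds.
All clauses satisfied.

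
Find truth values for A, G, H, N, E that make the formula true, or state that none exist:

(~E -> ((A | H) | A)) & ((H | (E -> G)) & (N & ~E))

A: True, G: True, H: False, N: True, E: False

  ~E -> ((A | H) | A) = True
    ~E = True
    (A | H) | A = True
      A | H = True
  (H | (E -> G)) & (N & ~E) = True
    H | (E -> G) = True
      E -> G = True
    N & ~E = True
      ~E = True
Both conjuncts True, so the formula holds.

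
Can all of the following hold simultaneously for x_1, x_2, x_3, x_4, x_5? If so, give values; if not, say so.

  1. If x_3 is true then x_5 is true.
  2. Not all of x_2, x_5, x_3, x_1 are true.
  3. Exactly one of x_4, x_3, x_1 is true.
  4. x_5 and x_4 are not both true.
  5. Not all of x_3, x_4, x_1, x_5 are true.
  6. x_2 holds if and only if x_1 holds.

x_1 = False; x_2 = False; x_3 = True; x_4 = False; x_5 = True

  (1) x_3=T ⇒ x_5: T ✓
  (2) {x_2, x_5, x_3, x_1}: 2/4 true — not all ✓
  (3) {x_4, x_3, x_1}: 1 true — exactly one ✓
  (4) x_5=T, x_4=F — not both ✓
  (5) {x_3, x_4, x_1, x_5}: 2/4 true — not all ✓
  (6) x_2=F, x_1=F — same ✓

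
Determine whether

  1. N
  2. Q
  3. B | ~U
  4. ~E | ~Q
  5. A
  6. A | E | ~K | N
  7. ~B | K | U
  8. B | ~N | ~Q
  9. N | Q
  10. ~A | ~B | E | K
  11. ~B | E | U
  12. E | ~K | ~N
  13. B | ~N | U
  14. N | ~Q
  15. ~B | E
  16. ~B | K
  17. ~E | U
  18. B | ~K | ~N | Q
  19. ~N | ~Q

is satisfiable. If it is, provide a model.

Unsatisfiable — no assignment works.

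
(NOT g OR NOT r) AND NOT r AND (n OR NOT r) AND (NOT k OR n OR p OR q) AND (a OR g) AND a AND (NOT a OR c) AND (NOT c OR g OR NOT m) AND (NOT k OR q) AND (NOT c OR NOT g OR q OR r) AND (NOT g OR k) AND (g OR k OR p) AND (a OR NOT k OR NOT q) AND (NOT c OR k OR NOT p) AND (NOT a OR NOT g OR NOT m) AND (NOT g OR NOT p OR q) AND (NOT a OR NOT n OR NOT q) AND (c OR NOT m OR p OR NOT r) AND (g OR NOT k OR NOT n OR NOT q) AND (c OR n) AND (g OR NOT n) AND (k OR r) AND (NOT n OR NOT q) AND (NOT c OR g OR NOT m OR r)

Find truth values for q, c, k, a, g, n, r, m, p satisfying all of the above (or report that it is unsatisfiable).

q: True; c: True; k: True; a: True; g: True; n: False; r: False; m: False; p: False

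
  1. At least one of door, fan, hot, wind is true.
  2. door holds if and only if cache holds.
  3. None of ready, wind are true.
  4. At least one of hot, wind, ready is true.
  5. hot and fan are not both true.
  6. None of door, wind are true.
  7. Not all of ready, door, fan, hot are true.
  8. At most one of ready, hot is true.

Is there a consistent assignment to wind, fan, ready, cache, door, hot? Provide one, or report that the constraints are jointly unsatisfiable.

wind = False; fan = False; ready = False; cache = False; door = False; hot = True

  (1) {door, fan, hot, wind}: 1 true — at least one ✓
  (2) door=F, cache=F — same ✓
  (3) {ready, wind}: 0 true — none ✓
  (4) {hot, wind, ready}: 1 true — at least one ✓
  (5) hot=T, fan=F — not both ✓
  (6) {door, wind}: 0 true — none ✓
  (7) {ready, door, fan, hot}: 1/4 true — not all ✓
  (8) {ready, hot}: 1 true — at most one ✓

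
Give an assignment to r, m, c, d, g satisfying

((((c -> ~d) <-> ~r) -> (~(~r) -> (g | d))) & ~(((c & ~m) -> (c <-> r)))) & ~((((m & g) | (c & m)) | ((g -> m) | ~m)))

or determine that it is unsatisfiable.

The conjunct ~((((m & g) | (c & m)) | ((g -> m) | ~m))) is unsatisfiable on its own:
  m=F, c=F, g=F: evaluates to False.
  m=F, c=F, g=T: evaluates to False.
  m=F, c=T, g=F: evaluates to False.
  m=F, c=T, g=T: evaluates to False.
  m=T, c=F, g=F: evaluates to False.
  m=T, c=F, g=T: evaluates to False.
  m=T, c=T, g=F: evaluates to False.
  m=T, c=T, g=T: evaluates to False.
So the whole conjunction is unsatisfiable.

Unsatisfiable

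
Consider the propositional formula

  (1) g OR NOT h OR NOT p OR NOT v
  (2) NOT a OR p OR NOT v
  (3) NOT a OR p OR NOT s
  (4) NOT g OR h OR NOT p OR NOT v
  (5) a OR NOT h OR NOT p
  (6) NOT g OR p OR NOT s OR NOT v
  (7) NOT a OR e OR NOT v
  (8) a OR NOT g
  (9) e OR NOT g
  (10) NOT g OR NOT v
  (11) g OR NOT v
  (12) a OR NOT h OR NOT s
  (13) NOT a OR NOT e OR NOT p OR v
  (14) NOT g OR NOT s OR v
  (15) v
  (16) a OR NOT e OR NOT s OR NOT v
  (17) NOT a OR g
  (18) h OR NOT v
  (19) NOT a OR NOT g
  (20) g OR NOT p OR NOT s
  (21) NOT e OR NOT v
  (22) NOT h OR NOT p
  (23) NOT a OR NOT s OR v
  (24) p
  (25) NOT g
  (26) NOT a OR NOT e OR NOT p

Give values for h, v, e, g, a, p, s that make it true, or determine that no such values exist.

Case v = True:
  (NOT g OR NOT v) forces g = False.
  Clause (g OR NOT v) is falsified — contradiction.
Case v = False:
  Clause (v) is falsified — contradiction.
Both cases fail, so the formula is unsatisfiable.

The formula is unsatisfiable.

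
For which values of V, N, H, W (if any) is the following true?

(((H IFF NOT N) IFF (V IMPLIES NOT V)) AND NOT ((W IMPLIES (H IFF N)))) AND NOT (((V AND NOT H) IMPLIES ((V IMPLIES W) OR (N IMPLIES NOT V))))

The formula is unsatisfiable.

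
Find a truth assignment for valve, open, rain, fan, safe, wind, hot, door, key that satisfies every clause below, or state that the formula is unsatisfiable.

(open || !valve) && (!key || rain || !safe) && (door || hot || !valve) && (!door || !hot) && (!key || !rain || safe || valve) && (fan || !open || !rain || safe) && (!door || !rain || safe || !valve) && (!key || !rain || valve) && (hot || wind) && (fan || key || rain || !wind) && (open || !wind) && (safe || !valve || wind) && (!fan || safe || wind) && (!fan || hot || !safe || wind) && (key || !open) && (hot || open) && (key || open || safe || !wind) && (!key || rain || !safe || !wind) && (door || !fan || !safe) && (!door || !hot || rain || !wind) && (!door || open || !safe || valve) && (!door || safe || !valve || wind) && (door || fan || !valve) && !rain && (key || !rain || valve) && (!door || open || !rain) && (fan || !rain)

Unit clause (!rain) forces rain = False.
Set valve = True.
  then (open || !valve) forces open = True.
  then (key || !open) forces key = True.
  then (!key || rain || !safe) forces safe = False.
  then (safe || !valve || wind) forces wind = True.
Set fan = True.
Set hot = False.
  then (door || hot || !valve) forces door = True.
All clauses satisfied.

valve = True, open = True, rain = False, fan = True, safe = False, wind = True, hot = False, door = True, key = True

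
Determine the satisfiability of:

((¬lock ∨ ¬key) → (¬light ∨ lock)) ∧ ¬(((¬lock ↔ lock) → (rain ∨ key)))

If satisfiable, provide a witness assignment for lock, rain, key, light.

UNSATISFIABLE

The conjunct ¬(((¬lock ↔ lock) → (rain ∨ key))) is unsatisfiable on its own:
  lock=F, rain=F, key=F: evaluates to False.
  lock=F, rain=F, key=T: evaluates to False.
  lock=F, rain=T, key=F: evaluates to False.
  lock=F, rain=T, key=T: evaluates to False.
  lock=T, rain=F, key=F: evaluates to False.
  lock=T, rain=F, key=T: evaluates to False.
  lock=T, rain=T, key=F: evaluates to False.
  lock=T, rain=T, key=T: evaluates to False.
So the whole conjunction is unsatisfiable.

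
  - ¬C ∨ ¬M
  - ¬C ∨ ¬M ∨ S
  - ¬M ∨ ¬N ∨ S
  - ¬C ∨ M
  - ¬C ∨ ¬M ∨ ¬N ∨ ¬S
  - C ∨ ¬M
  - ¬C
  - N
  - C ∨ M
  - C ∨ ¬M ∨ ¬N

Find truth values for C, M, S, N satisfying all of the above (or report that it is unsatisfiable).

Case C = True:
  Clause (¬C) is falsified — contradiction.
Case C = False:
  (C ∨ ¬M) forces M = False.
  Clause (C ∨ M) is falsified — contradiction.
Both cases fail, so the formula is unsatisfiable.

No satisfying assignment exists.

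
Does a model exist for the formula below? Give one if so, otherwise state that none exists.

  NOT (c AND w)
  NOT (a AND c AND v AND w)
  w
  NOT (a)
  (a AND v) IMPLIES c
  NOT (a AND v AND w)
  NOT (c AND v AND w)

Unit clause (w) forces w = True.
Unit clause (NOT a) forces a = False.
In (NOT c OR NOT w) only NOT c is left, so c = False.
Set v = True.
Check each clause:
  (w): w holds.
  (NOT a): NOT a holds.
  (NOT c OR NOT w): NOT c holds.
  (NOT c OR NOT v OR NOT w): NOT c holds.
  (NOT a OR NOT v OR NOT w): NOT a holds.
  (NOT a OR NOT c OR NOT v OR NOT w): NOT a holds.
  (NOT a OR c OR NOT v): NOT a holds.
All clauses satisfied.

c=F, a=F, v=T, w=T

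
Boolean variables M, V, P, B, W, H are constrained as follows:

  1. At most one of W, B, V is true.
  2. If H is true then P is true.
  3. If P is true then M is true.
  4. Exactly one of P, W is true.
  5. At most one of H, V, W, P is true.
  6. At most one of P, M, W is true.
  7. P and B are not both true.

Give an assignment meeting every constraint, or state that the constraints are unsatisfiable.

M=F; V=F; P=F; B=F; W=T; H=F

  (1) {W, B, V}: 1 true — at most one ✓
  (2) H=F ⇒ P: vacuous ✓
  (3) P=F ⇒ M: vacuous ✓
  (4) {P, W}: 1 true — exactly one ✓
  (5) {H, V, W, P}: 1 true — at most one ✓
  (6) {P, M, W}: 1 true — at most one ✓
  (7) P=F, B=F — not both ✓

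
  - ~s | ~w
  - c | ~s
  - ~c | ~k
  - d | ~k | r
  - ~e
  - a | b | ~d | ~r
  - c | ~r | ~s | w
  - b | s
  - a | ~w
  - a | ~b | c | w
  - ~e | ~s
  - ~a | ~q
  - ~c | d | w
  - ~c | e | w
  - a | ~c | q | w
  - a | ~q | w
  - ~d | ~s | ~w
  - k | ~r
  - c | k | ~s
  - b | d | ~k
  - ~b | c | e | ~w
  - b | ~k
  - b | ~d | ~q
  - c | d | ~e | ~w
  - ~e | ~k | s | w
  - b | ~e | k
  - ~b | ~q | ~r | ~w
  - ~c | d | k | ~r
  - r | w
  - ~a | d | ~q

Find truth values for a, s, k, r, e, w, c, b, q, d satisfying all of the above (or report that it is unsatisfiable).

a = True, s = False, k = False, r = False, e = False, w = True, c = True, b = True, q = False, d = True

Unit clause (~e) forces e = False.
Try a = False:
  (a | ~w) forces w = False.
  (~c | e | w) forces c = False.
  (c | ~s) forces s = False.
  (b | s) forces b = True.
  clause (a | ~b | c | w) is falsified — backtrack.
So a = True.
  then (~a | ~q) forces q = False.
Try s = True:
  (~s | ~w) forces w = False.
  (c | ~s) forces c = True.
  clause (~c | e | w) is falsified — backtrack.
So s = False.
  then (b | s) forces b = True.
Set k = False.
  then (k | ~r) forces r = False.
  then (r | w) forces w = True.
  then (~b | c | e | ~w) forces c = True.
Set d = True.
All clauses satisfied.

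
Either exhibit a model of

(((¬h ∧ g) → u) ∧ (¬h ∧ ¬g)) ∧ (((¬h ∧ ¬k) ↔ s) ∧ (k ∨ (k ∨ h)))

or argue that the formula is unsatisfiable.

u=T, k=T, g=F, s=F, h=F

  ((¬h ∧ g) → u) ∧ (¬h ∧ ¬g) = True
    (¬h ∧ g) → u = True
      ¬h ∧ g = False
        ¬h = True
    ¬h ∧ ¬g = True
      ¬h = True
      ¬g = True
  ((¬h ∧ ¬k) ↔ s) ∧ (k ∨ (k ∨ h)) = True
    (¬h ∧ ¬k) ↔ s = True
      ¬h ∧ ¬k = False
        ¬h = True
        ¬k = False
    k ∨ (k ∨ h) = True
      k ∨ h = True
Both conjuncts True, so the formula holds.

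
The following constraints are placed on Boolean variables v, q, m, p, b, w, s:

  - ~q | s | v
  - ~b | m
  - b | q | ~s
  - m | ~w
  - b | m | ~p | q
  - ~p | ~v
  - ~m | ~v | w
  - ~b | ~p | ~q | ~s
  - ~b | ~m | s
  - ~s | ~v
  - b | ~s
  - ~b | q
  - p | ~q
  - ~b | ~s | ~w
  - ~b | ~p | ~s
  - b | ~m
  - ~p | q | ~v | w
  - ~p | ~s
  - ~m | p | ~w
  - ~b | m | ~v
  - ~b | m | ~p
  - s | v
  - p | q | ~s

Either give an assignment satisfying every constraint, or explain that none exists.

Set v = True.
  then (~p | ~v) forces p = False.
  then (~s | ~v) forces s = False.
  then (p | ~q) forces q = False.
  then (~b | q) forces b = False.
  then (b | ~m) forces m = False.
  then (m | ~w) forces w = False.
All clauses satisfied.

v = True, q = False, m = False, p = False, b = False, w = False, s = False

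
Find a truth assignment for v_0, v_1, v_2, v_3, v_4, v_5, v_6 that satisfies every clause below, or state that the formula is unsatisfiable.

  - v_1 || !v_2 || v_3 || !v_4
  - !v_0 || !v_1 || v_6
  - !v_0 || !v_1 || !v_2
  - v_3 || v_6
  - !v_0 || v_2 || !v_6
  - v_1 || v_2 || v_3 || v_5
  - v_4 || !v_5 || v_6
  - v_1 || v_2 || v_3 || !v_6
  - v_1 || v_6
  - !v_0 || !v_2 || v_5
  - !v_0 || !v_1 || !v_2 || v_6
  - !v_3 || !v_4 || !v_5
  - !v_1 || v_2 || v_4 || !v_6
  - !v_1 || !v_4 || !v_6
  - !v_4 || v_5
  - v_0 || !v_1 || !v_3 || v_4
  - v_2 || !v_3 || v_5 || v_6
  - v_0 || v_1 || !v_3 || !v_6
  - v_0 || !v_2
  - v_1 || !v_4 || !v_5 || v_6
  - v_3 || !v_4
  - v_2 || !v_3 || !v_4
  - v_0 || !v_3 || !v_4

v_0: True; v_1: False; v_2: True; v_3: True; v_4: False; v_5: True; v_6: True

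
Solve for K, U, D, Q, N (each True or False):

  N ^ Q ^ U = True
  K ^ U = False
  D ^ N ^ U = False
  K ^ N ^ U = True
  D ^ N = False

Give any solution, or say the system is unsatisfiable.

K=F, U=F, D=T, Q=F, N=T

N ^ Q ^ U = T ^ F ^ F = True ✓
K ^ U = F ^ F = False ✓
D ^ N ^ U = T ^ T ^ F = False ✓
K ^ N ^ U = F ^ T ^ F = True ✓
D ^ N = T ^ T = False ✓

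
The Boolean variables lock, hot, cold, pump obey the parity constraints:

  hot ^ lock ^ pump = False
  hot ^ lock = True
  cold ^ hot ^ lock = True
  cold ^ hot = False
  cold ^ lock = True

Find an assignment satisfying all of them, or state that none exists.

lock: True, hot: False, cold: False, pump: True

hot ^ lock ^ pump = F ^ T ^ T = False ✓
hot ^ lock = F ^ T = True ✓
cold ^ hot ^ lock = F ^ F ^ T = True ✓
cold ^ hot = F ^ F = False ✓
cold ^ lock = F ^ T = True ✓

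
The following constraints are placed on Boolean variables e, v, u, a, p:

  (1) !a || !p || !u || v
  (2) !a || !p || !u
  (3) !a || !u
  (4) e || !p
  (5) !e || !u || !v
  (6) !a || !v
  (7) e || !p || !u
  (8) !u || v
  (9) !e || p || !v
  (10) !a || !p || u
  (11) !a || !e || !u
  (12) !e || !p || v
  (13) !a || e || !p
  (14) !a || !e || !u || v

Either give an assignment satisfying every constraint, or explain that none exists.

e=F; v=T; u=F; a=F; p=F

Set e = False.
  then (e || !p) forces p = False.
Set v = True.
  then (!a || !v) forces a = False.
Set u = False.
All clauses satisfied.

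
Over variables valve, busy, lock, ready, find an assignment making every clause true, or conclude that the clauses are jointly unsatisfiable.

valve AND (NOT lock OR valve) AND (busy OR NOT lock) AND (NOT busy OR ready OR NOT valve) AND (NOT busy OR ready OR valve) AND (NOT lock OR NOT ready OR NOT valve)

valve: True; busy: False; lock: False; ready: True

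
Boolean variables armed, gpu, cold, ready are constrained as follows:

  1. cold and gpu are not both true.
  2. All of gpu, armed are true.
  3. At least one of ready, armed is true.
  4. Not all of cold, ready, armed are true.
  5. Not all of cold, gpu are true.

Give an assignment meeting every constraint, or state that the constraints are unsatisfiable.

armed=T, gpu=T, cold=F, ready=T

  (1) cold=F, gpu=T — not both ✓
  (2) {gpu, armed}: all 2 true ✓
  (3) {ready, armed}: 2 true — at least one ✓
  (4) {cold, ready, armed}: 2/3 true — not all ✓
  (5) {cold, gpu}: 1/2 true — not all ✓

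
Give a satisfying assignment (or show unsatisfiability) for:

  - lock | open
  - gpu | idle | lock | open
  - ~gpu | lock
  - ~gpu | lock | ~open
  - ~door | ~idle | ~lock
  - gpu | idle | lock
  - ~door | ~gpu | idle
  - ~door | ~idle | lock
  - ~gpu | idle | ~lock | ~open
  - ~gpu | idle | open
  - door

Unit clause (door) forces door = True.
Try lock = False:
  (lock | open) forces open = True.
  (~gpu | lock) forces gpu = False.
  (gpu | idle | lock) forces idle = True.
  clause (~door | ~idle | lock) is falsified — backtrack.
So lock = True.
  then (~door | ~idle | ~lock) forces idle = False.
  then (~door | ~gpu | idle) forces gpu = False.
Set open = True.
All clauses satisfied.

lock: True, door: True, gpu: False, open: True, idle: False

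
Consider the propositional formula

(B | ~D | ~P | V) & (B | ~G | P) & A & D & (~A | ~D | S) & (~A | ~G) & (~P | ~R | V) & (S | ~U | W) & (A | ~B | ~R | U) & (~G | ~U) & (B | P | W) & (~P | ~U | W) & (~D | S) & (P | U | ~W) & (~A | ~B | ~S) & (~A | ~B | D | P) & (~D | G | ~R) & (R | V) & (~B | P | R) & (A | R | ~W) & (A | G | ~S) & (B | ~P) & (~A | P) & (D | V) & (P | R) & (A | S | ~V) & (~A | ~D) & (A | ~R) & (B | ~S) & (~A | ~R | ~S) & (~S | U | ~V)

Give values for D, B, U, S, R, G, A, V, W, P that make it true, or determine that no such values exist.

Case D = True:
  (A) forces A = True.
  Clause (~A | ~D) is falsified — contradiction.
Case D = False:
  Clause (D) is falsified — contradiction.
Both cases fail, so the formula is unsatisfiable.

The formula is unsatisfiable.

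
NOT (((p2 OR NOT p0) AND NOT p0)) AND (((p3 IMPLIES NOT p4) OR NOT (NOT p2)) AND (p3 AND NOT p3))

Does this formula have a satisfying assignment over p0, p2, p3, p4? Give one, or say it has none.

Case p3 = True: the conjunct NOT p3 is False.
Case p3 = False: the conjunct p3 is False.
Both cases fail — unsatisfiable.

UNSATISFIABLE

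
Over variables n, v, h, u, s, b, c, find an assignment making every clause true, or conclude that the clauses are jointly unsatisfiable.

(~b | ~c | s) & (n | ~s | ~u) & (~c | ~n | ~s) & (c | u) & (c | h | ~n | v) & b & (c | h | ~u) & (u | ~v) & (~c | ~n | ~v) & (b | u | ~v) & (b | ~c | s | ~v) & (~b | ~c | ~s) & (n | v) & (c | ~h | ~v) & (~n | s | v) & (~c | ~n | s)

Unit clause (b) forces b = True.
Set n = True.
Try v = True:
  (u | ~v) forces u = True.
  (~c | ~n | ~v) forces c = False.
  (c | h | ~u) forces h = True.
  clause (c | ~h | ~v) is falsified — backtrack.
So v = False.
  then (~n | s | v) forces s = True.
  then (~c | ~n | ~s) forces c = False.
  then (c | u) forces u = True.
  then (c | h | ~n | v) forces h = True.
All clauses satisfied.

n=T, v=F, h=T, u=T, s=T, b=T, c=F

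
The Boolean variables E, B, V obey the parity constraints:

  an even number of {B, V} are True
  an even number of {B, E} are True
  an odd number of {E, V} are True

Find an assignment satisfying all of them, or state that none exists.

No satisfying assignment exists.

Adding constraints 1, 2, 3 mod 2: every variable appears an even number of times on the left, so the left side is 0.
But the right sides sum to 1 (mod 2). 0 ≠ 1 — the system is inconsistent.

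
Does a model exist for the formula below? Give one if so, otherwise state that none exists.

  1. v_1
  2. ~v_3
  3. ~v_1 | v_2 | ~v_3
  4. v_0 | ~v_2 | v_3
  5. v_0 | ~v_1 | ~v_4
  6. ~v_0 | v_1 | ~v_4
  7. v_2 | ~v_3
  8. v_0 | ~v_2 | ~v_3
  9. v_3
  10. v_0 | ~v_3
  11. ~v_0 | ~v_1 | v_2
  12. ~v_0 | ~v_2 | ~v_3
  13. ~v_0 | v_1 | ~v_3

Unsatisfiable — no assignment works.

Case v_3 = True:
  Clause (~v_3) is falsified — contradiction.
Case v_3 = False:
  Clause (v_3) is falsified — contradiction.
Both cases fail, so the formula is unsatisfiable.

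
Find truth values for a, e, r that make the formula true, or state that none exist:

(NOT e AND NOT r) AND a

a=T, e=F, r=F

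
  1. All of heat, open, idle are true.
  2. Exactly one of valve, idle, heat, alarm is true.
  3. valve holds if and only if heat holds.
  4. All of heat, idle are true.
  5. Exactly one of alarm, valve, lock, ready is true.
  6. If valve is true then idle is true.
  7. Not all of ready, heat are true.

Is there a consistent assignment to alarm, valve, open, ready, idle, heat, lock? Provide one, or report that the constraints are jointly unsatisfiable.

UNSATISFIABLE

Case idle = True:
  (1) forces heat = True.
  Constraint (2) is violated (idle=T, heat=T) — contradiction.
Case idle = False:
  Constraint (1) is violated (idle=F) — contradiction.
Both cases fail — unsatisfiable.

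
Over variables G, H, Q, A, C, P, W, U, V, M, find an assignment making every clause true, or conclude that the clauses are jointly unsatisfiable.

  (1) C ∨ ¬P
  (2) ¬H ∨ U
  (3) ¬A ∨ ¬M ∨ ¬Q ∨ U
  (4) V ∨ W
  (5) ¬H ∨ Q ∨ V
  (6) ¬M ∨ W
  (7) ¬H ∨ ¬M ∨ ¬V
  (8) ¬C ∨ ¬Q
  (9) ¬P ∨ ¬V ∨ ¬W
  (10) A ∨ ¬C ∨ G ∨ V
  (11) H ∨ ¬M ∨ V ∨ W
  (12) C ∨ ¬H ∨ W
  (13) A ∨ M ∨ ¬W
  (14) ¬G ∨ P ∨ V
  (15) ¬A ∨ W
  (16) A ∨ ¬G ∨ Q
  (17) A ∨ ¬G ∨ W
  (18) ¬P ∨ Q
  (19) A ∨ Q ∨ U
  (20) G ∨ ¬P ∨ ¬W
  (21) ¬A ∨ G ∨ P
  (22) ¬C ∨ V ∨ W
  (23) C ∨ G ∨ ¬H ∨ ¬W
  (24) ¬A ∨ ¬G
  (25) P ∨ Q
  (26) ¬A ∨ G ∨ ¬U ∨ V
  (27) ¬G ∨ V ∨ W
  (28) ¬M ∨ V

G: False, H: False, Q: True, A: False, C: False, P: False, W: False, U: True, V: True, M: False

Set G = False.
Set H = False.
Try Q = False:
  (¬P ∨ Q) forces P = False.
  clause (P ∨ Q) is falsified — backtrack.
So Q = True.
  then (¬C ∨ ¬Q) forces C = False.
  then (C ∨ ¬P) forces P = False.
  then (¬A ∨ G ∨ P) forces A = False.
Set W = False.
  then (V ∨ W) forces V = True.
  then (¬M ∨ W) forces M = False.
Set U = True.
All clauses satisfied.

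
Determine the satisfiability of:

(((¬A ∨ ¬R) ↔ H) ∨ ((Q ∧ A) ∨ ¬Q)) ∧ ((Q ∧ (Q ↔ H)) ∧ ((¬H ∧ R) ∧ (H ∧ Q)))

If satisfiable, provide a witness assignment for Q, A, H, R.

Case H = True: the conjunct ¬H is False.
Case H = False: the conjunct H is False.
Both cases fail — unsatisfiable.

Unsatisfiable — no assignment works.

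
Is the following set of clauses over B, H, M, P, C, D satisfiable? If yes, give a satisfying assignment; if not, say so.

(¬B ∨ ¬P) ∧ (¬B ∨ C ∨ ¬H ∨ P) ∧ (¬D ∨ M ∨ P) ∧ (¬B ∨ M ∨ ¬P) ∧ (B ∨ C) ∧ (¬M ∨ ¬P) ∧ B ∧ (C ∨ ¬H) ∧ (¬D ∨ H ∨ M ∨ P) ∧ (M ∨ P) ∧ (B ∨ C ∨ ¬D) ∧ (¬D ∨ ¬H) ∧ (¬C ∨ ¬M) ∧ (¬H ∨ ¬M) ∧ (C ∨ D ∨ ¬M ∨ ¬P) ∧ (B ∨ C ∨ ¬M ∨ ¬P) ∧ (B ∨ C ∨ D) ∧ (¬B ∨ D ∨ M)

B = True, H = False, M = True, P = False, C = False, D = False

Unit clause (B) forces B = True.
In (¬B ∨ ¬P) only ¬P is left, so P = False.
In (M ∨ P) only M is left, so M = True.
In (¬C ∨ ¬M) only ¬C is left, so C = False.
In (¬H ∨ ¬M) only ¬H is left, so H = False.
Set D = False.
All clauses satisfied.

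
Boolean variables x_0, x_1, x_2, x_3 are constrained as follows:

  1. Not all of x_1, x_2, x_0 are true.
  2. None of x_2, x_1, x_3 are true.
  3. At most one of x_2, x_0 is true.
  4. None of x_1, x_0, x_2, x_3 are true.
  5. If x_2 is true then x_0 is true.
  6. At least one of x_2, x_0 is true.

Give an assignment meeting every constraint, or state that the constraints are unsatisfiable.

UNSATISFIABLE

Case x_0 = True:
  Constraint (4) is violated (x_0=T) — contradiction.
Case x_0 = False:
  (2) forces x_2 = False.
  Constraint (6) is violated (x_2=F, x_0=F) — contradiction.
Both cases fail — unsatisfiable.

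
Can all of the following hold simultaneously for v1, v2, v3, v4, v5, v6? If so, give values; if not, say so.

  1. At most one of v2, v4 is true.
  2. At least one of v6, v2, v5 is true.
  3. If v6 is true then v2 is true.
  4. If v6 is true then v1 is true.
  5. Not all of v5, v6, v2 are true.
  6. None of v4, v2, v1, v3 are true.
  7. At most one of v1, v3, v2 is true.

v1 = False, v2 = False, v3 = False, v4 = False, v5 = True, v6 = False

  (1) {v2, v4}: 0 true — at most one ✓
  (2) {v6, v2, v5}: 1 true — at least one ✓
  (3) v6=F ⇒ v2: vacuous ✓
  (4) v6=F ⇒ v1: vacuous ✓
  (5) {v5, v6, v2}: 1/3 true — not all ✓
  (6) {v4, v2, v1, v3}: 0 true — none ✓
  (7) {v1, v3, v2}: 0 true — at most one ✓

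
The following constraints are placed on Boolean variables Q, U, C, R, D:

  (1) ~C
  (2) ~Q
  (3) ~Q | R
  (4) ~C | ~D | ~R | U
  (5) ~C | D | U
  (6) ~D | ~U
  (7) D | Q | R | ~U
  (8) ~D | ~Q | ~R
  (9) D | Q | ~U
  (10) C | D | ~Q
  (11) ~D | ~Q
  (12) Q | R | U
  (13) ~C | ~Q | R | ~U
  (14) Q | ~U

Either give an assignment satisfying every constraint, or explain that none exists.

Unit clause (~C) forces C = False.
Unit clause (~Q) forces Q = False.
In (Q | ~U) only ~U is left, so U = False.
In (Q | R | U) only R is left, so R = True.
Set D = False.
All clauses satisfied.

Q = False, U = False, C = False, R = True, D = False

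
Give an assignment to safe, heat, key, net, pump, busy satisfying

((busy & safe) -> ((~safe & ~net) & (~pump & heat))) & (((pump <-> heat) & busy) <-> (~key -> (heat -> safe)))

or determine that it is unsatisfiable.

safe: False, heat: True, key: True, net: False, pump: True, busy: True

  (busy & safe) -> ((~safe & ~net) & (~pump & heat)) = True
    busy & safe = False
    (~safe & ~net) & (~pump & heat) = False
      ~safe & ~net = True
        ~safe = True
        ~net = True
      ~pump & heat = False
        ~pump = False
  ((pump <-> heat) & busy) <-> (~key -> (heat -> safe)) = True
    (pump <-> heat) & busy = True
      pump <-> heat = True
    ~key -> (heat -> safe) = True
      ~key = False
      heat -> safe = False
Both conjuncts True, so the formula holds.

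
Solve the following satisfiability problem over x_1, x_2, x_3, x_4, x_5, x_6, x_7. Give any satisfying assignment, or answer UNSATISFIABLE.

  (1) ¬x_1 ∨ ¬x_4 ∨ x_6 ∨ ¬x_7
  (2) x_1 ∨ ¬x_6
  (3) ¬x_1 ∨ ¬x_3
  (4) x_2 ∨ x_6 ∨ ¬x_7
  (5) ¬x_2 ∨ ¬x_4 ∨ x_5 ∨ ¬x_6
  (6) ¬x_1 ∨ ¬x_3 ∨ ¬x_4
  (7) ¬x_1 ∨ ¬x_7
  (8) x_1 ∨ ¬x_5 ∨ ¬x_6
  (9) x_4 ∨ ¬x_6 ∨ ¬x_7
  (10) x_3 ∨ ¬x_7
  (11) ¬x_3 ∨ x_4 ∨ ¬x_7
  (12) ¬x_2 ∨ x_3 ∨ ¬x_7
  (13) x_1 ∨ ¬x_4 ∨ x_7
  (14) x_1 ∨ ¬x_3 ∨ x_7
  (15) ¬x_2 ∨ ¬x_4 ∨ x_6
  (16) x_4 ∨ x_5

Set x_1 = False.
  then (x_1 ∨ ¬x_6) forces x_6 = False.
Set x_2 = True.
  then (¬x_2 ∨ ¬x_4 ∨ x_6) forces x_4 = False.
  then (x_4 ∨ x_5) forces x_5 = True.
Try x_3 = True:
  (¬x_3 ∨ x_4 ∨ ¬x_7) forces x_7 = False.
  clause (x_1 ∨ ¬x_3 ∨ x_7) is falsified — backtrack.
So x_3 = False.
  then (x_3 ∨ ¬x_7) forces x_7 = False.
All clauses satisfied.

x_1=F; x_2=T; x_3=F; x_4=F; x_5=T; x_6=F; x_7=F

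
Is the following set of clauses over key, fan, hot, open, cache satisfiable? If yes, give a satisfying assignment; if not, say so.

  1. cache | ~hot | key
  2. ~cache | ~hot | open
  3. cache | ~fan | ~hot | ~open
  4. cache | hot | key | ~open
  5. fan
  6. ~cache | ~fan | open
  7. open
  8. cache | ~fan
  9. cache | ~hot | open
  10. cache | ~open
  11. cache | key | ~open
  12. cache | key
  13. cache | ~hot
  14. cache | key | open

key: False, fan: True, hot: False, open: True, cache: True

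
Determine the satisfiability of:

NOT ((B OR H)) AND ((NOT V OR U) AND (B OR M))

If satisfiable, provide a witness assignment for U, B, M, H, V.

U: True; B: False; M: True; H: False; V: False

  NOT ((B OR H)) = True
    B OR H = False
  (NOT V OR U) AND (B OR M) = True
    NOT V OR U = True
      NOT V = True
    B OR M = True
Both conjuncts True, so the formula holds.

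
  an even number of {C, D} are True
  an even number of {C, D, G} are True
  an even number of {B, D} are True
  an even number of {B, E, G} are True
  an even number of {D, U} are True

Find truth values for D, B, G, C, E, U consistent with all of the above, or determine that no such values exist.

D = False, B = False, G = False, C = False, E = False, U = False

{C, D}: 0 true → even ✓
{C, D, G}: 0 true → even ✓
{B, D}: 0 true → even ✓
{B, E, G}: 0 true → even ✓
{D, U}: 0 true → even ✓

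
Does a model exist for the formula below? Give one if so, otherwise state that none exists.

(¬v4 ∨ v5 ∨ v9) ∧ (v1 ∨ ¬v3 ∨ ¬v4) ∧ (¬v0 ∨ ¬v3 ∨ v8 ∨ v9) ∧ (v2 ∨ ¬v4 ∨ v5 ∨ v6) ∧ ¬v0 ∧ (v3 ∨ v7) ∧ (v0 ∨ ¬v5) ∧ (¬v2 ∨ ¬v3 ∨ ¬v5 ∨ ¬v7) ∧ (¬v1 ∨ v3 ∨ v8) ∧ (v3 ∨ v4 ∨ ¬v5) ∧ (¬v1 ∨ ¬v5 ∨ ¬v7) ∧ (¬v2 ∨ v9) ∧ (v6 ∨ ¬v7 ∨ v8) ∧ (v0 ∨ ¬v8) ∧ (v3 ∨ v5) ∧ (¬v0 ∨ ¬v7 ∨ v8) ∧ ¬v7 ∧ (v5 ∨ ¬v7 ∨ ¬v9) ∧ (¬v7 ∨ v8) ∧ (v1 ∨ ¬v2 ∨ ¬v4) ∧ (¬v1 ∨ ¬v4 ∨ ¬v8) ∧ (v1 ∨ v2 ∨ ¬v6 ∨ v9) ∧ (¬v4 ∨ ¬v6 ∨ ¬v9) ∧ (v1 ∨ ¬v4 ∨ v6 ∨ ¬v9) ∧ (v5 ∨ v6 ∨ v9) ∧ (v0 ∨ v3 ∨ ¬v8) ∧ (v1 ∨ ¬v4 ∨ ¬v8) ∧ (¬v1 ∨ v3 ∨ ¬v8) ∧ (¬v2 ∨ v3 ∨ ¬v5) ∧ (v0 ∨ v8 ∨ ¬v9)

v0=F, v1=T, v2=F, v3=T, v4=F, v5=F, v6=T, v7=F, v8=F, v9=F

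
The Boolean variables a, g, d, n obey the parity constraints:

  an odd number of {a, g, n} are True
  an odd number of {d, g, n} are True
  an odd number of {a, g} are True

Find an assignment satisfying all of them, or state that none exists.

a=F; g=T; d=F; n=F

{a, g, n}: 1 true → odd ✓
{d, g, n}: 1 true → odd ✓
{a, g}: 1 true → odd ✓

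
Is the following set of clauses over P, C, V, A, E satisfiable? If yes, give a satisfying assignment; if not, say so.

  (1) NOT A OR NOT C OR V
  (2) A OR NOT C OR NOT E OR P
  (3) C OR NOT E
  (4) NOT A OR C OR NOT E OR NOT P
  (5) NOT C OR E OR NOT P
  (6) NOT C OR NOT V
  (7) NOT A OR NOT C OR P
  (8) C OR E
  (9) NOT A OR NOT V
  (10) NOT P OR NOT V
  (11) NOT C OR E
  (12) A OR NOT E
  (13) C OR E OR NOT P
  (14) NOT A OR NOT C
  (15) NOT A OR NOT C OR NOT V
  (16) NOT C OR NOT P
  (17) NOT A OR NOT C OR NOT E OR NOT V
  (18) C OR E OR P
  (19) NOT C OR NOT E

The formula is unsatisfiable.

Case E = True:
  (C OR NOT E) forces C = True.
  Clause (NOT C OR NOT E) is falsified — contradiction.
Case E = False:
  (C OR E) forces C = True.
  Clause (NOT C OR E) is falsified — contradiction.
Both cases fail, so the formula is unsatisfiable.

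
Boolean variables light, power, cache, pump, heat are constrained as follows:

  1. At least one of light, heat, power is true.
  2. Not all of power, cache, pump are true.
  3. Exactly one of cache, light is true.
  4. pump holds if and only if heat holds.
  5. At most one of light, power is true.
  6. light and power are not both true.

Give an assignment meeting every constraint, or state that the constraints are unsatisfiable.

light: False; power: False; cache: True; pump: True; heat: True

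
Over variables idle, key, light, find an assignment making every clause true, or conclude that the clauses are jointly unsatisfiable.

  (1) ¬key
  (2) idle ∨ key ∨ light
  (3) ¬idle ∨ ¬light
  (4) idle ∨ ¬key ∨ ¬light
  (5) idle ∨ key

idle = True, key = False, light = False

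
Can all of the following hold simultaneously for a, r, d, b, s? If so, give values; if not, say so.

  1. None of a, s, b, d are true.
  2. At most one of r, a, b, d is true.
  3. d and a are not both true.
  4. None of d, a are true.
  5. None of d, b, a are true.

a=F, r=T, d=F, b=F, s=F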